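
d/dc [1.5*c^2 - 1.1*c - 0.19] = 3.0*c - 1.1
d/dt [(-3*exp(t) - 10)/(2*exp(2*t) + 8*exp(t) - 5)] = (6*exp(2*t) + 40*exp(t) + 95)*exp(t)/(4*exp(4*t) + 32*exp(3*t) + 44*exp(2*t) - 80*exp(t) + 25)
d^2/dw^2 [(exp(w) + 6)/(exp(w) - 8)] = 14*(exp(w) + 8)*exp(w)/(exp(3*w) - 24*exp(2*w) + 192*exp(w) - 512)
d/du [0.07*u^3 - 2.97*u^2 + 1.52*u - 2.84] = 0.21*u^2 - 5.94*u + 1.52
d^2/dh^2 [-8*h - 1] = 0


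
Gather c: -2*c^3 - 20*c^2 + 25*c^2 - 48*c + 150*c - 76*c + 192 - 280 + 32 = -2*c^3 + 5*c^2 + 26*c - 56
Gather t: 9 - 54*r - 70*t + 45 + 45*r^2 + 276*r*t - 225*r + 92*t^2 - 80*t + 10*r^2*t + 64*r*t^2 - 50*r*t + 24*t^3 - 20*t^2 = 45*r^2 - 279*r + 24*t^3 + t^2*(64*r + 72) + t*(10*r^2 + 226*r - 150) + 54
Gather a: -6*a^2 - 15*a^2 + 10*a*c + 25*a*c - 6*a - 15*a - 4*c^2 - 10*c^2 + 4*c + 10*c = -21*a^2 + a*(35*c - 21) - 14*c^2 + 14*c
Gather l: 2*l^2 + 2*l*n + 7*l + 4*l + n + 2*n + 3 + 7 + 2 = 2*l^2 + l*(2*n + 11) + 3*n + 12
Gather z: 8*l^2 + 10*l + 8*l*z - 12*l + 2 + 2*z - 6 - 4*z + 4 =8*l^2 - 2*l + z*(8*l - 2)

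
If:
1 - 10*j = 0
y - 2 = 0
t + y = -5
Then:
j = 1/10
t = -7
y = 2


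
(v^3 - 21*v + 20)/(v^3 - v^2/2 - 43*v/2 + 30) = 2*(v - 1)/(2*v - 3)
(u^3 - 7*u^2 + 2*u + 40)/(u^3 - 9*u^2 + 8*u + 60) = (u - 4)/(u - 6)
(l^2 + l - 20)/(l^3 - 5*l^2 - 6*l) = (-l^2 - l + 20)/(l*(-l^2 + 5*l + 6))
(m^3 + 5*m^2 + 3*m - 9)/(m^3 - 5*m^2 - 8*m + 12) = (m^2 + 6*m + 9)/(m^2 - 4*m - 12)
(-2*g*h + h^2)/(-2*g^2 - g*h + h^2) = h/(g + h)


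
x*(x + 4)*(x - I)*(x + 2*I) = x^4 + 4*x^3 + I*x^3 + 2*x^2 + 4*I*x^2 + 8*x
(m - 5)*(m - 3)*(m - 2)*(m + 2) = m^4 - 8*m^3 + 11*m^2 + 32*m - 60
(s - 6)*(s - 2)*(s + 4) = s^3 - 4*s^2 - 20*s + 48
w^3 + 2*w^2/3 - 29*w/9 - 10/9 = (w - 5/3)*(w + 1/3)*(w + 2)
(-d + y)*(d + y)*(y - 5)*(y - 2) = -d^2*y^2 + 7*d^2*y - 10*d^2 + y^4 - 7*y^3 + 10*y^2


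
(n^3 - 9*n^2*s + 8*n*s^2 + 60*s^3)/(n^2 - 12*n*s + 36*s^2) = (-n^2 + 3*n*s + 10*s^2)/(-n + 6*s)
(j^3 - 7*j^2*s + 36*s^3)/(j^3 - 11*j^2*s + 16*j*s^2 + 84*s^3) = (-j + 3*s)/(-j + 7*s)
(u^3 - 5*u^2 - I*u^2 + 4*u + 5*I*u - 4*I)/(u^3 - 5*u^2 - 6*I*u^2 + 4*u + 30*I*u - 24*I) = (u - I)/(u - 6*I)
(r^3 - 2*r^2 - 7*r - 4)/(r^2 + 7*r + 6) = (r^2 - 3*r - 4)/(r + 6)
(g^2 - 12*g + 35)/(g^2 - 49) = (g - 5)/(g + 7)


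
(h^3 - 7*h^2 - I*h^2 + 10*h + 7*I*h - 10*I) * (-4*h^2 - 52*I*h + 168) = -4*h^5 + 28*h^4 - 48*I*h^4 + 76*h^3 + 336*I*h^3 - 812*h^2 - 648*I*h^2 + 1160*h + 1176*I*h - 1680*I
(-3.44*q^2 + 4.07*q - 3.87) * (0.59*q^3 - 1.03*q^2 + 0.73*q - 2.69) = -2.0296*q^5 + 5.9445*q^4 - 8.9866*q^3 + 16.2108*q^2 - 13.7734*q + 10.4103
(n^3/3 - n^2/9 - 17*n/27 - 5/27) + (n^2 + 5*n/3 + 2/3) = n^3/3 + 8*n^2/9 + 28*n/27 + 13/27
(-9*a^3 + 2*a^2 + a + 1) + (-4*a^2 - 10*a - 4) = -9*a^3 - 2*a^2 - 9*a - 3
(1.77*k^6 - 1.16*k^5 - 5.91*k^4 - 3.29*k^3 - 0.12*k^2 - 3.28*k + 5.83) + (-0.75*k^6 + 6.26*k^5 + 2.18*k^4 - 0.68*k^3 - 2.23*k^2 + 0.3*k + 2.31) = 1.02*k^6 + 5.1*k^5 - 3.73*k^4 - 3.97*k^3 - 2.35*k^2 - 2.98*k + 8.14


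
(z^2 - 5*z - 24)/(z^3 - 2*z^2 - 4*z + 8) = (z^2 - 5*z - 24)/(z^3 - 2*z^2 - 4*z + 8)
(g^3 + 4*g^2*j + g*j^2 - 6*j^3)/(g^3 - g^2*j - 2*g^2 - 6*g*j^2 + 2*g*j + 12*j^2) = (g^2 + 2*g*j - 3*j^2)/(g^2 - 3*g*j - 2*g + 6*j)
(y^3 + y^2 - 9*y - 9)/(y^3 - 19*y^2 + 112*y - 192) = (y^2 + 4*y + 3)/(y^2 - 16*y + 64)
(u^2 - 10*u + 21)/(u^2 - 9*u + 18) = (u - 7)/(u - 6)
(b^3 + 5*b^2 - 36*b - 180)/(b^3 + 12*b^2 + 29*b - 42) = (b^2 - b - 30)/(b^2 + 6*b - 7)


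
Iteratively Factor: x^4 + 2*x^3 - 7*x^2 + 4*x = (x + 4)*(x^3 - 2*x^2 + x) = (x - 1)*(x + 4)*(x^2 - x) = (x - 1)^2*(x + 4)*(x)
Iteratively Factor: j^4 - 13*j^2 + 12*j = (j + 4)*(j^3 - 4*j^2 + 3*j) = (j - 3)*(j + 4)*(j^2 - j) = (j - 3)*(j - 1)*(j + 4)*(j)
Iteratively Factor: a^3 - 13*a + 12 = (a + 4)*(a^2 - 4*a + 3) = (a - 3)*(a + 4)*(a - 1)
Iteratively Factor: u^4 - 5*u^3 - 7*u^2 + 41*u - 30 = (u - 1)*(u^3 - 4*u^2 - 11*u + 30) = (u - 5)*(u - 1)*(u^2 + u - 6) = (u - 5)*(u - 1)*(u + 3)*(u - 2)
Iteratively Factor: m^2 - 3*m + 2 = (m - 2)*(m - 1)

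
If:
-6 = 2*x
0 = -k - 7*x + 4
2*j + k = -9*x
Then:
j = 1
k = 25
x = -3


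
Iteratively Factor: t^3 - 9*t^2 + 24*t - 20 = (t - 2)*(t^2 - 7*t + 10) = (t - 2)^2*(t - 5)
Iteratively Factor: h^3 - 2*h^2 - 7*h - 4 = (h - 4)*(h^2 + 2*h + 1) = (h - 4)*(h + 1)*(h + 1)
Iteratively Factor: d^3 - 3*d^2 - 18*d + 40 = (d - 2)*(d^2 - d - 20) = (d - 5)*(d - 2)*(d + 4)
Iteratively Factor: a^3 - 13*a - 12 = (a + 1)*(a^2 - a - 12) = (a + 1)*(a + 3)*(a - 4)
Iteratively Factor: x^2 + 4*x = (x)*(x + 4)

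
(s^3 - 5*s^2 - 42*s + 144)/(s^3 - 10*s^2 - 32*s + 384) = (s - 3)/(s - 8)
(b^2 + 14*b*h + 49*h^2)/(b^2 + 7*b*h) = (b + 7*h)/b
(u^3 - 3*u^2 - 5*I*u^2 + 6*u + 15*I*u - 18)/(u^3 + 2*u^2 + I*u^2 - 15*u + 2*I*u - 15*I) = (u - 6*I)/(u + 5)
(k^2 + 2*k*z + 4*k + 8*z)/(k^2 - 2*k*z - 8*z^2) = (-k - 4)/(-k + 4*z)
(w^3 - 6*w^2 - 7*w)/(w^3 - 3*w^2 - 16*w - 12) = w*(w - 7)/(w^2 - 4*w - 12)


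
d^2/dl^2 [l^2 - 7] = 2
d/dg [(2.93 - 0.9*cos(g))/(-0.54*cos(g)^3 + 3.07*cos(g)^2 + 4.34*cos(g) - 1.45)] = (0.972*cos(g)^3 - 7.5096*cos(g)^2 + 17.9902*cos(g) + 11.4112)*sin(g)/(0.2916*cos(g)^6 - 3.3156*cos(g)^5 + 4.7377*cos(g)^4 + 28.2136*cos(g)^3 + 9.9326*cos(g)^2 - 12.586*cos(g) + 2.1025)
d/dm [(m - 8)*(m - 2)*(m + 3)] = 3*m^2 - 14*m - 14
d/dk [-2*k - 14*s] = -2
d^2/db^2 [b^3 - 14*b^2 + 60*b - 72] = 6*b - 28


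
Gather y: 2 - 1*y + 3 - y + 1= 6 - 2*y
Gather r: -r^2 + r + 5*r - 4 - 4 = -r^2 + 6*r - 8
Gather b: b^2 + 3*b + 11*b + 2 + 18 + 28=b^2 + 14*b + 48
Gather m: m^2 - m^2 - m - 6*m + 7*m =0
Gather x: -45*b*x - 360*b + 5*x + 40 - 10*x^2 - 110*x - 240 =-360*b - 10*x^2 + x*(-45*b - 105) - 200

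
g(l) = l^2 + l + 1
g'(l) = 2*l + 1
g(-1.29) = 1.37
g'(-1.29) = -1.58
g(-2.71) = 5.63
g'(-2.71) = -4.42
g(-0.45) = 0.75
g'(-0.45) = 0.10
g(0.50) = 1.75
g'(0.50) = 2.00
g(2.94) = 12.58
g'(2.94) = 6.88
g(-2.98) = 6.90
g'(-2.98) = -4.96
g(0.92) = 2.77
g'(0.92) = 2.84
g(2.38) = 9.04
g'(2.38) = 5.76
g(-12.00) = 133.00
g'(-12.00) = -23.00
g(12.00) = 157.00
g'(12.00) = 25.00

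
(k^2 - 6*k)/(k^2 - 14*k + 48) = k/(k - 8)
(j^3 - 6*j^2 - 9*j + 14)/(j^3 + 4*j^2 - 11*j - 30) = (j^2 - 8*j + 7)/(j^2 + 2*j - 15)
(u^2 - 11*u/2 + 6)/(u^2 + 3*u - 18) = (u^2 - 11*u/2 + 6)/(u^2 + 3*u - 18)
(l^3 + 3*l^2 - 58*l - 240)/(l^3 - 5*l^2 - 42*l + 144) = (l + 5)/(l - 3)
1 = 1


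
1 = 1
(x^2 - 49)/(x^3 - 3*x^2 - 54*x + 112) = (x - 7)/(x^2 - 10*x + 16)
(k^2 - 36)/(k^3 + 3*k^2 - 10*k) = (k^2 - 36)/(k*(k^2 + 3*k - 10))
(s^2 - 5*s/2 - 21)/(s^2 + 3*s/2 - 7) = (s - 6)/(s - 2)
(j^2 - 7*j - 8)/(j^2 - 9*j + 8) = (j + 1)/(j - 1)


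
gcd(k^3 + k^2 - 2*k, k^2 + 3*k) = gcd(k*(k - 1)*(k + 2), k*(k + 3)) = k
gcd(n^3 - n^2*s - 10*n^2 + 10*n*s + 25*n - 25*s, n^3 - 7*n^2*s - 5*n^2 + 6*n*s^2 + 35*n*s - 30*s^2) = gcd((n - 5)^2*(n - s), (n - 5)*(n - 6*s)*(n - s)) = -n^2 + n*s + 5*n - 5*s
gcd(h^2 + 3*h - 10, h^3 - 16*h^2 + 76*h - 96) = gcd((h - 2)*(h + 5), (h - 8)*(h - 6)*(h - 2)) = h - 2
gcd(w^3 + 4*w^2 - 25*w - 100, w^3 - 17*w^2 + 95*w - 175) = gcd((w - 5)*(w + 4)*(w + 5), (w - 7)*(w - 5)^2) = w - 5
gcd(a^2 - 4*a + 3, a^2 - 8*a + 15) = a - 3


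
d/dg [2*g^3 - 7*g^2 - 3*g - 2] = 6*g^2 - 14*g - 3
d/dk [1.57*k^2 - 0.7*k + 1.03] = 3.14*k - 0.7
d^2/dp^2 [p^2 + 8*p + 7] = 2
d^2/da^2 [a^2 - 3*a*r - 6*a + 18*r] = 2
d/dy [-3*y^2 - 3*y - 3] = -6*y - 3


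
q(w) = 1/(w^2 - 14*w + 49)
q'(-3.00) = 0.00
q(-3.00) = 0.01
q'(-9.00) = 0.00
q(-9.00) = 0.00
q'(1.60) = 0.01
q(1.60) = 0.03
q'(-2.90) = 0.00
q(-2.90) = 0.01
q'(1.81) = 0.01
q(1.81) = 0.04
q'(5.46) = 0.55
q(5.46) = 0.42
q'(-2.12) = 0.00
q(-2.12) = 0.01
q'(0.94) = 0.01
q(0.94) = 0.03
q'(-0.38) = 0.00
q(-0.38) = 0.02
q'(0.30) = 0.01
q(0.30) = 0.02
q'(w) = (14 - 2*w)/(w^2 - 14*w + 49)^2 = 2*(7 - w)/(w^2 - 14*w + 49)^2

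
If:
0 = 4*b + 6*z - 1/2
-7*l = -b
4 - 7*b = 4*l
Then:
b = 28/53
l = 4/53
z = -57/212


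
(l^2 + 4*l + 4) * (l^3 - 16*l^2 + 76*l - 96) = l^5 - 12*l^4 + 16*l^3 + 144*l^2 - 80*l - 384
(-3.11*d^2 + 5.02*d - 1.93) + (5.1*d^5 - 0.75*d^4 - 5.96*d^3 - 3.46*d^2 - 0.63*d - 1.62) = 5.1*d^5 - 0.75*d^4 - 5.96*d^3 - 6.57*d^2 + 4.39*d - 3.55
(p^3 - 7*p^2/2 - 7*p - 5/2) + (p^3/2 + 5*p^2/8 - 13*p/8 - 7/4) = 3*p^3/2 - 23*p^2/8 - 69*p/8 - 17/4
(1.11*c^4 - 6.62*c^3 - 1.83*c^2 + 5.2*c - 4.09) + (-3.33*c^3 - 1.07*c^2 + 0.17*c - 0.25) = 1.11*c^4 - 9.95*c^3 - 2.9*c^2 + 5.37*c - 4.34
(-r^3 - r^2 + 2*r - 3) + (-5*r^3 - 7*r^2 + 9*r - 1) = -6*r^3 - 8*r^2 + 11*r - 4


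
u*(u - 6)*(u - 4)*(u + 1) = u^4 - 9*u^3 + 14*u^2 + 24*u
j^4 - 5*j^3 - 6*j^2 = j^2*(j - 6)*(j + 1)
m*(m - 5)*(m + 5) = m^3 - 25*m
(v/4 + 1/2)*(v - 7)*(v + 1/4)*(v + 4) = v^4/4 - 3*v^3/16 - 137*v^2/16 - 129*v/8 - 7/2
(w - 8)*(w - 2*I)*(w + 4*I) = w^3 - 8*w^2 + 2*I*w^2 + 8*w - 16*I*w - 64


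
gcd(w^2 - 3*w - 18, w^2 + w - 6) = w + 3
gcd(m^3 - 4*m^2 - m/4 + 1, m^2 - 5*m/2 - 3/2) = m + 1/2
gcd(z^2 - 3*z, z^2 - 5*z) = z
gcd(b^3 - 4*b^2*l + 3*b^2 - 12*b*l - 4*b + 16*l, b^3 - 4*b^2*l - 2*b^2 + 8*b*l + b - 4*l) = b^2 - 4*b*l - b + 4*l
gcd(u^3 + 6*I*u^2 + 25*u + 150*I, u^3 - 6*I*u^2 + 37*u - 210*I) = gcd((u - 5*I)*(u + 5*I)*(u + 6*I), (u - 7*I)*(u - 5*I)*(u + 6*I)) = u^2 + I*u + 30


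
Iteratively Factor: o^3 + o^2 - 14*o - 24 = (o + 3)*(o^2 - 2*o - 8) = (o - 4)*(o + 3)*(o + 2)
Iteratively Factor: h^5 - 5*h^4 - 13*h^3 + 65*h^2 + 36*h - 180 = (h - 3)*(h^4 - 2*h^3 - 19*h^2 + 8*h + 60) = (h - 3)*(h - 2)*(h^3 - 19*h - 30) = (h - 3)*(h - 2)*(h + 2)*(h^2 - 2*h - 15) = (h - 5)*(h - 3)*(h - 2)*(h + 2)*(h + 3)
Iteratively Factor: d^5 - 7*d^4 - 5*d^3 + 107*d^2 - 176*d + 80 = (d + 4)*(d^4 - 11*d^3 + 39*d^2 - 49*d + 20) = (d - 4)*(d + 4)*(d^3 - 7*d^2 + 11*d - 5) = (d - 4)*(d - 1)*(d + 4)*(d^2 - 6*d + 5) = (d - 4)*(d - 1)^2*(d + 4)*(d - 5)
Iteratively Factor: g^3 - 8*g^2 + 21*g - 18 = (g - 3)*(g^2 - 5*g + 6) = (g - 3)*(g - 2)*(g - 3)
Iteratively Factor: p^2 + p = (p)*(p + 1)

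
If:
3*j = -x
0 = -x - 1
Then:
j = 1/3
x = -1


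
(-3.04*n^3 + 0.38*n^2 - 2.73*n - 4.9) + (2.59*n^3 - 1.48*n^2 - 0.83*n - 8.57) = -0.45*n^3 - 1.1*n^2 - 3.56*n - 13.47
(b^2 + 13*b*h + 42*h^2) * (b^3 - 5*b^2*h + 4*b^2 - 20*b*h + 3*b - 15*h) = b^5 + 8*b^4*h + 4*b^4 - 23*b^3*h^2 + 32*b^3*h + 3*b^3 - 210*b^2*h^3 - 92*b^2*h^2 + 24*b^2*h - 840*b*h^3 - 69*b*h^2 - 630*h^3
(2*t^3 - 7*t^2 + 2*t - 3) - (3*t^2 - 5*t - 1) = 2*t^3 - 10*t^2 + 7*t - 2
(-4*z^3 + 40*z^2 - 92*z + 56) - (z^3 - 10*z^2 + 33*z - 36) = -5*z^3 + 50*z^2 - 125*z + 92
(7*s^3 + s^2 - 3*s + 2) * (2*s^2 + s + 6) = 14*s^5 + 9*s^4 + 37*s^3 + 7*s^2 - 16*s + 12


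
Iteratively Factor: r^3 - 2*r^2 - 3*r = (r)*(r^2 - 2*r - 3) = r*(r + 1)*(r - 3)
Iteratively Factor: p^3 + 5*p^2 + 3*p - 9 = (p - 1)*(p^2 + 6*p + 9) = (p - 1)*(p + 3)*(p + 3)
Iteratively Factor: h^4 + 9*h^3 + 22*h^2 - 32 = (h + 4)*(h^3 + 5*h^2 + 2*h - 8) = (h + 4)^2*(h^2 + h - 2) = (h + 2)*(h + 4)^2*(h - 1)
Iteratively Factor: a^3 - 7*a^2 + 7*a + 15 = (a - 3)*(a^2 - 4*a - 5) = (a - 5)*(a - 3)*(a + 1)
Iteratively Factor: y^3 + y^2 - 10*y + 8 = (y - 1)*(y^2 + 2*y - 8) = (y - 2)*(y - 1)*(y + 4)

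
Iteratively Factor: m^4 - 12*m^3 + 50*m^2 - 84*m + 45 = (m - 5)*(m^3 - 7*m^2 + 15*m - 9) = (m - 5)*(m - 1)*(m^2 - 6*m + 9) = (m - 5)*(m - 3)*(m - 1)*(m - 3)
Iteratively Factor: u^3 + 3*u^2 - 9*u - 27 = (u + 3)*(u^2 - 9) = (u - 3)*(u + 3)*(u + 3)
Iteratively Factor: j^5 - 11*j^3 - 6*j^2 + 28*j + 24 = (j - 2)*(j^4 + 2*j^3 - 7*j^2 - 20*j - 12) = (j - 2)*(j + 1)*(j^3 + j^2 - 8*j - 12) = (j - 3)*(j - 2)*(j + 1)*(j^2 + 4*j + 4) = (j - 3)*(j - 2)*(j + 1)*(j + 2)*(j + 2)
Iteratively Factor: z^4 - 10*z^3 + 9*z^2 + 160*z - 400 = (z + 4)*(z^3 - 14*z^2 + 65*z - 100) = (z - 4)*(z + 4)*(z^2 - 10*z + 25) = (z - 5)*(z - 4)*(z + 4)*(z - 5)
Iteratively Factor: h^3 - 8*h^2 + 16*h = (h)*(h^2 - 8*h + 16) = h*(h - 4)*(h - 4)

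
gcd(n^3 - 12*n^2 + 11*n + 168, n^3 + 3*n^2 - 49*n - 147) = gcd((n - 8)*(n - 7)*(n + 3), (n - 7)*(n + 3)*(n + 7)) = n^2 - 4*n - 21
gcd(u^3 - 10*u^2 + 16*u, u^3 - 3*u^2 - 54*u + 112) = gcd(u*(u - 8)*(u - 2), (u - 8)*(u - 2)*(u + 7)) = u^2 - 10*u + 16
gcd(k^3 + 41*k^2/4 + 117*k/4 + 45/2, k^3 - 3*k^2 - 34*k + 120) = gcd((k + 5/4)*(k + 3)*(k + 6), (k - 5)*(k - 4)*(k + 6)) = k + 6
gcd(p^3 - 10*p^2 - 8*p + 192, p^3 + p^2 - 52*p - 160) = p^2 - 4*p - 32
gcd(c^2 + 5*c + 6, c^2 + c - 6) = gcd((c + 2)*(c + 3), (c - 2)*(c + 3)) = c + 3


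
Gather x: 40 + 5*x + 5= 5*x + 45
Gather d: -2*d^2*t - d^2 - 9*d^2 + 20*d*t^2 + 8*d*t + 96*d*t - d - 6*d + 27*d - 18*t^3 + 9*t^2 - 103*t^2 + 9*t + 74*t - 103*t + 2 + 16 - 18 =d^2*(-2*t - 10) + d*(20*t^2 + 104*t + 20) - 18*t^3 - 94*t^2 - 20*t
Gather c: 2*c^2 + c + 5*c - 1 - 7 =2*c^2 + 6*c - 8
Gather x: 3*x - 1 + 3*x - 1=6*x - 2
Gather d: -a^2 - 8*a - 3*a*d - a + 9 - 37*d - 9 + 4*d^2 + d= -a^2 - 9*a + 4*d^2 + d*(-3*a - 36)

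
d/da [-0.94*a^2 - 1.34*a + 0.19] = -1.88*a - 1.34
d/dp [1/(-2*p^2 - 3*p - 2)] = (4*p + 3)/(2*p^2 + 3*p + 2)^2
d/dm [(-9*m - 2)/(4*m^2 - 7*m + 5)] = (36*m^2 + 16*m - 59)/(16*m^4 - 56*m^3 + 89*m^2 - 70*m + 25)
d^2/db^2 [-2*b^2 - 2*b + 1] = -4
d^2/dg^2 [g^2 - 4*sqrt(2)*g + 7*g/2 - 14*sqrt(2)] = 2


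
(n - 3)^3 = n^3 - 9*n^2 + 27*n - 27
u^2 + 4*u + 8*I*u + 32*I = (u + 4)*(u + 8*I)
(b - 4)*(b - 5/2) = b^2 - 13*b/2 + 10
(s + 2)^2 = s^2 + 4*s + 4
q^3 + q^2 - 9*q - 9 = (q - 3)*(q + 1)*(q + 3)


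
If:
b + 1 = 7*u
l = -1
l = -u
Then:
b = 6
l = -1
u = 1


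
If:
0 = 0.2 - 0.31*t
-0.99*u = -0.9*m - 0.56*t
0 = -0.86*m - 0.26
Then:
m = -0.30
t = 0.65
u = 0.09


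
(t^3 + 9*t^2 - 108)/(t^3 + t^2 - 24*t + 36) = (t + 6)/(t - 2)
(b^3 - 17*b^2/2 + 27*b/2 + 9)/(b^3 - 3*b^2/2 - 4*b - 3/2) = (b - 6)/(b + 1)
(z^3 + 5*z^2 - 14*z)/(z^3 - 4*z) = (z + 7)/(z + 2)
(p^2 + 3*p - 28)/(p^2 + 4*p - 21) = (p - 4)/(p - 3)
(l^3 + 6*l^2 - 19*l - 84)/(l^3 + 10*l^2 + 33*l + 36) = (l^2 + 3*l - 28)/(l^2 + 7*l + 12)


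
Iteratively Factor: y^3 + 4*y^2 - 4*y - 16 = (y - 2)*(y^2 + 6*y + 8) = (y - 2)*(y + 4)*(y + 2)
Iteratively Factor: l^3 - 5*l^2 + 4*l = (l - 4)*(l^2 - l) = (l - 4)*(l - 1)*(l)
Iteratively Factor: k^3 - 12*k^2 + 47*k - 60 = (k - 4)*(k^2 - 8*k + 15) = (k - 4)*(k - 3)*(k - 5)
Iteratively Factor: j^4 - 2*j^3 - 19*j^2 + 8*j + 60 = (j + 3)*(j^3 - 5*j^2 - 4*j + 20) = (j - 2)*(j + 3)*(j^2 - 3*j - 10) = (j - 2)*(j + 2)*(j + 3)*(j - 5)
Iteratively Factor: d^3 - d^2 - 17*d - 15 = (d - 5)*(d^2 + 4*d + 3) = (d - 5)*(d + 1)*(d + 3)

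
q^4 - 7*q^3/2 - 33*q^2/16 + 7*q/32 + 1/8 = (q - 4)*(q - 1/4)*(q + 1/4)*(q + 1/2)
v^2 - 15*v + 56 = (v - 8)*(v - 7)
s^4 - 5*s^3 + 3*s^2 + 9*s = s*(s - 3)^2*(s + 1)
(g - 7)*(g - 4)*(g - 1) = g^3 - 12*g^2 + 39*g - 28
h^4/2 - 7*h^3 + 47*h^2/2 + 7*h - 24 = (h/2 + 1/2)*(h - 8)*(h - 6)*(h - 1)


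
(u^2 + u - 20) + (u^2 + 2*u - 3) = 2*u^2 + 3*u - 23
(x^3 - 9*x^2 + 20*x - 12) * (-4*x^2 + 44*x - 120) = -4*x^5 + 80*x^4 - 596*x^3 + 2008*x^2 - 2928*x + 1440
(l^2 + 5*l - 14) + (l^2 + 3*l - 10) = 2*l^2 + 8*l - 24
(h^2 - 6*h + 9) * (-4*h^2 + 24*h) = -4*h^4 + 48*h^3 - 180*h^2 + 216*h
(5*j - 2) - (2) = 5*j - 4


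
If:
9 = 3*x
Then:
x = 3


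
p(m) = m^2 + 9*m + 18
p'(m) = 2*m + 9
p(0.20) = 19.84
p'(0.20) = 9.40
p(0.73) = 25.10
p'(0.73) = 10.46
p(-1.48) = 6.87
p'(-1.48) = 6.04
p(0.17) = 19.56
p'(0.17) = 9.34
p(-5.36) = -1.51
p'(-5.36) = -1.72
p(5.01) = 88.19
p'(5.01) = 19.02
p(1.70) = 36.19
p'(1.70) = 12.40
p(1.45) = 33.15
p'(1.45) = 11.90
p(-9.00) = 18.00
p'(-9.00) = -9.00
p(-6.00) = 0.00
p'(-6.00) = -3.00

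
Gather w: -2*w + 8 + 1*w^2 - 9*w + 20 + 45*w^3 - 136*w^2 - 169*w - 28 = 45*w^3 - 135*w^2 - 180*w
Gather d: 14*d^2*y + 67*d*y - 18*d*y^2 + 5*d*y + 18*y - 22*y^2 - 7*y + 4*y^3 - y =14*d^2*y + d*(-18*y^2 + 72*y) + 4*y^3 - 22*y^2 + 10*y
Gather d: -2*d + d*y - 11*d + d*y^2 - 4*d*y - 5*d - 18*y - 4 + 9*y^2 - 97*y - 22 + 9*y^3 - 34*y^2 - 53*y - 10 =d*(y^2 - 3*y - 18) + 9*y^3 - 25*y^2 - 168*y - 36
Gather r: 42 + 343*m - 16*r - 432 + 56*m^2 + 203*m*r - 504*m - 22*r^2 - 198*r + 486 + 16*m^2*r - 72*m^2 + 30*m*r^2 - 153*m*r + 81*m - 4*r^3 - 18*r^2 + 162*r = -16*m^2 - 80*m - 4*r^3 + r^2*(30*m - 40) + r*(16*m^2 + 50*m - 52) + 96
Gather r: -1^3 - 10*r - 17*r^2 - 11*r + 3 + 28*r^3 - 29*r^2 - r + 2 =28*r^3 - 46*r^2 - 22*r + 4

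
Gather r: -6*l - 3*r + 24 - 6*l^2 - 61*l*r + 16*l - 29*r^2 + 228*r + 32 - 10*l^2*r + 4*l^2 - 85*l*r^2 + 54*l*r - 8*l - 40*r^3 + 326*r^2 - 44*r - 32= -2*l^2 + 2*l - 40*r^3 + r^2*(297 - 85*l) + r*(-10*l^2 - 7*l + 181) + 24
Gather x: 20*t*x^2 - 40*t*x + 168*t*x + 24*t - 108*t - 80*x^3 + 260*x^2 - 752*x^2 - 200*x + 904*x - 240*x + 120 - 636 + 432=-84*t - 80*x^3 + x^2*(20*t - 492) + x*(128*t + 464) - 84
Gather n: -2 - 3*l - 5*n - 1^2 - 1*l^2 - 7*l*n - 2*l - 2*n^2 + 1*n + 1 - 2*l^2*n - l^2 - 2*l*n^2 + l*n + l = -2*l^2 - 4*l + n^2*(-2*l - 2) + n*(-2*l^2 - 6*l - 4) - 2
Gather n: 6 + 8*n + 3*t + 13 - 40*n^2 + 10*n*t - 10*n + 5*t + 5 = -40*n^2 + n*(10*t - 2) + 8*t + 24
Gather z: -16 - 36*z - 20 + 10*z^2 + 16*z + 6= 10*z^2 - 20*z - 30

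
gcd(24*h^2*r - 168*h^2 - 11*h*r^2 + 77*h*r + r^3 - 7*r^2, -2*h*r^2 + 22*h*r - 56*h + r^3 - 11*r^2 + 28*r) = r - 7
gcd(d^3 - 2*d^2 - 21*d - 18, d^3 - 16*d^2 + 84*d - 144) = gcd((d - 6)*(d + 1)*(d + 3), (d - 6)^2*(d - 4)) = d - 6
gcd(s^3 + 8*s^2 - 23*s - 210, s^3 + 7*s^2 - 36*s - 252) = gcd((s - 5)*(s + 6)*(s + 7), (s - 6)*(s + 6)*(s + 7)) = s^2 + 13*s + 42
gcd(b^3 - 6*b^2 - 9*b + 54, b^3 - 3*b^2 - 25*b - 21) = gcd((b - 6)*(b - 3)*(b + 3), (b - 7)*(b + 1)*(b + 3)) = b + 3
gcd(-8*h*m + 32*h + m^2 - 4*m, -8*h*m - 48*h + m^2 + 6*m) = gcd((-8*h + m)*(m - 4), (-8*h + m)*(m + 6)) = 8*h - m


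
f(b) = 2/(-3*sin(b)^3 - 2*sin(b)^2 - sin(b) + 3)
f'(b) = 2*(9*sin(b)^2*cos(b) + 4*sin(b)*cos(b) + cos(b))/(-3*sin(b)^3 - 2*sin(b)^2 - sin(b) + 3)^2 = 2*(9*sin(b)^2 + 4*sin(b) + 1)*cos(b)/(3*sin(b)^3 + 2*sin(b)^2 + sin(b) - 3)^2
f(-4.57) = -0.70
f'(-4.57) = -0.48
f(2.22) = -3.44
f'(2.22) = -35.34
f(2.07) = -1.38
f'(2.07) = -5.21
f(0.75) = 4.56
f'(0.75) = 60.06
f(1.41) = -0.71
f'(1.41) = 0.55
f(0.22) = 0.75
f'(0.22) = 0.64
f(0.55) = 1.33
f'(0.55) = 4.19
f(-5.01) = -0.83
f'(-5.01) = 1.32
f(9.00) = 0.98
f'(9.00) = -1.83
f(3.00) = 0.71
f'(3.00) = -0.44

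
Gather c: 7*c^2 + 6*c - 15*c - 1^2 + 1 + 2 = 7*c^2 - 9*c + 2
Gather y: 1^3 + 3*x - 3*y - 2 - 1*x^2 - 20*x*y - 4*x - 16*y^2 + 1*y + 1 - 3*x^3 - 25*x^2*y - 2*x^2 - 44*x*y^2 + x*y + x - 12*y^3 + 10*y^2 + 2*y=-3*x^3 - 3*x^2 - 12*y^3 + y^2*(-44*x - 6) + y*(-25*x^2 - 19*x)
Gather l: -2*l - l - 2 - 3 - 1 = -3*l - 6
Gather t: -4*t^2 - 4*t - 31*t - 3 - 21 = -4*t^2 - 35*t - 24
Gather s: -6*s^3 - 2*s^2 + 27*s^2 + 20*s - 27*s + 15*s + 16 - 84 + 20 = -6*s^3 + 25*s^2 + 8*s - 48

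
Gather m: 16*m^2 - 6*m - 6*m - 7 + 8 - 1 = 16*m^2 - 12*m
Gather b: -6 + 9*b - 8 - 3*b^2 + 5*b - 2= -3*b^2 + 14*b - 16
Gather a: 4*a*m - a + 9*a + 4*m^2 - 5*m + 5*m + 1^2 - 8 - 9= a*(4*m + 8) + 4*m^2 - 16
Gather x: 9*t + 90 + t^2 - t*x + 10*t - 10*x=t^2 + 19*t + x*(-t - 10) + 90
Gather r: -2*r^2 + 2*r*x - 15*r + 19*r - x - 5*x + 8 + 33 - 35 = -2*r^2 + r*(2*x + 4) - 6*x + 6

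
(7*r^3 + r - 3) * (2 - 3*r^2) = -21*r^5 + 11*r^3 + 9*r^2 + 2*r - 6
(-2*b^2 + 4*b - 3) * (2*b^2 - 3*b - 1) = -4*b^4 + 14*b^3 - 16*b^2 + 5*b + 3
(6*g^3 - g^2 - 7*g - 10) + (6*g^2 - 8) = 6*g^3 + 5*g^2 - 7*g - 18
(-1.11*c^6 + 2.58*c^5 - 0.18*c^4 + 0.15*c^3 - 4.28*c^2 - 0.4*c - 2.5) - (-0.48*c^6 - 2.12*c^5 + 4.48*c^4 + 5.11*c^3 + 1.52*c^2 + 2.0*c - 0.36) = -0.63*c^6 + 4.7*c^5 - 4.66*c^4 - 4.96*c^3 - 5.8*c^2 - 2.4*c - 2.14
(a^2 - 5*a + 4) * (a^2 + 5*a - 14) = a^4 - 35*a^2 + 90*a - 56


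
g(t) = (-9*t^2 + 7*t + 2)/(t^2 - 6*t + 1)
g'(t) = (6 - 2*t)*(-9*t^2 + 7*t + 2)/(t^2 - 6*t + 1)^2 + (7 - 18*t)/(t^2 - 6*t + 1)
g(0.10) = 6.37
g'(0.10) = 102.74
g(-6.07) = -5.01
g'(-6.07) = 0.34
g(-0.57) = -1.04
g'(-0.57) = 2.08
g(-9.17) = -5.85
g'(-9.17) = 0.21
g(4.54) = 26.96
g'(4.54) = 28.03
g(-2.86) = -3.48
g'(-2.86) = 0.67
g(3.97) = 15.87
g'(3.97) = 13.49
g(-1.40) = -2.24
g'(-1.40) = 1.10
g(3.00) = 7.25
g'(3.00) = 5.88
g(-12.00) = -6.35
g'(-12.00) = 0.15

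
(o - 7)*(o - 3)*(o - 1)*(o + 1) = o^4 - 10*o^3 + 20*o^2 + 10*o - 21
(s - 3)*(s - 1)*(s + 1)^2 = s^4 - 2*s^3 - 4*s^2 + 2*s + 3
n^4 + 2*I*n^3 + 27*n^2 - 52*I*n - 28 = (n - 2*I)^2*(n - I)*(n + 7*I)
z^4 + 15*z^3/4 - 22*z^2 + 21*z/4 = z*(z - 3)*(z - 1/4)*(z + 7)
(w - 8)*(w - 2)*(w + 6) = w^3 - 4*w^2 - 44*w + 96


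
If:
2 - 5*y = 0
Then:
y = 2/5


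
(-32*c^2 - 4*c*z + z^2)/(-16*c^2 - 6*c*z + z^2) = (4*c + z)/(2*c + z)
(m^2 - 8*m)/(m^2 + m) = (m - 8)/(m + 1)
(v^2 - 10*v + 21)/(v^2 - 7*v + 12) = (v - 7)/(v - 4)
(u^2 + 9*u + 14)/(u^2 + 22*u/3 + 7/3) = 3*(u + 2)/(3*u + 1)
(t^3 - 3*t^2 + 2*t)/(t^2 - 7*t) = (t^2 - 3*t + 2)/(t - 7)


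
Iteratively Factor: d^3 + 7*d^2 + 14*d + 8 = (d + 4)*(d^2 + 3*d + 2) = (d + 1)*(d + 4)*(d + 2)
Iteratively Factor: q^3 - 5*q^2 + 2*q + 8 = (q - 2)*(q^2 - 3*q - 4) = (q - 4)*(q - 2)*(q + 1)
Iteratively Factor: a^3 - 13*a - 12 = (a + 3)*(a^2 - 3*a - 4) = (a + 1)*(a + 3)*(a - 4)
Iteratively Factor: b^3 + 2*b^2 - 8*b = (b + 4)*(b^2 - 2*b) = b*(b + 4)*(b - 2)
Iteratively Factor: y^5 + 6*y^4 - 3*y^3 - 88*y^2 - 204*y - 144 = (y + 2)*(y^4 + 4*y^3 - 11*y^2 - 66*y - 72) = (y + 2)*(y + 3)*(y^3 + y^2 - 14*y - 24) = (y - 4)*(y + 2)*(y + 3)*(y^2 + 5*y + 6) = (y - 4)*(y + 2)^2*(y + 3)*(y + 3)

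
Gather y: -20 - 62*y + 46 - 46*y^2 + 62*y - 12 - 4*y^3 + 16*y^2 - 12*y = -4*y^3 - 30*y^2 - 12*y + 14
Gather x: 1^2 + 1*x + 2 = x + 3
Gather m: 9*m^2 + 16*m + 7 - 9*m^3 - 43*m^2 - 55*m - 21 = -9*m^3 - 34*m^2 - 39*m - 14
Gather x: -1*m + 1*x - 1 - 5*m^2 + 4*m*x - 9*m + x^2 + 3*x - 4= -5*m^2 - 10*m + x^2 + x*(4*m + 4) - 5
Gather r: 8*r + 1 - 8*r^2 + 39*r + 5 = -8*r^2 + 47*r + 6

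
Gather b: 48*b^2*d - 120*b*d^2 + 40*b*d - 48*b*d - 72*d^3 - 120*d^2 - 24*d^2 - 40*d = 48*b^2*d + b*(-120*d^2 - 8*d) - 72*d^3 - 144*d^2 - 40*d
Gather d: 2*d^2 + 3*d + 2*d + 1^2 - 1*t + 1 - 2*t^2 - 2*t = 2*d^2 + 5*d - 2*t^2 - 3*t + 2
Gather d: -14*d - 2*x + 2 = -14*d - 2*x + 2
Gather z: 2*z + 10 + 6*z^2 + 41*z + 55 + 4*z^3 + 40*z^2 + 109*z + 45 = 4*z^3 + 46*z^2 + 152*z + 110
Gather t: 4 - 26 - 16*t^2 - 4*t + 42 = -16*t^2 - 4*t + 20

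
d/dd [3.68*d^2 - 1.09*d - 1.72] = 7.36*d - 1.09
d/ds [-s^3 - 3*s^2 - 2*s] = -3*s^2 - 6*s - 2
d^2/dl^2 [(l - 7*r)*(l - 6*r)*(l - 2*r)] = 6*l - 30*r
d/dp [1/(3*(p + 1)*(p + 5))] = 2*(-p - 3)/(3*(p^4 + 12*p^3 + 46*p^2 + 60*p + 25))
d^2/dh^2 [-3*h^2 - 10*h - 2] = -6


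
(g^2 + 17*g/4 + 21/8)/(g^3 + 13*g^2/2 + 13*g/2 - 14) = (g + 3/4)/(g^2 + 3*g - 4)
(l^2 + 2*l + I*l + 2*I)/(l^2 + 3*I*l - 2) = (l + 2)/(l + 2*I)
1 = 1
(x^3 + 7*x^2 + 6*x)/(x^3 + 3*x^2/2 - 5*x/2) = 2*(x^2 + 7*x + 6)/(2*x^2 + 3*x - 5)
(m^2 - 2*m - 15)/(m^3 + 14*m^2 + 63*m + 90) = (m - 5)/(m^2 + 11*m + 30)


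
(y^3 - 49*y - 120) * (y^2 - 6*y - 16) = y^5 - 6*y^4 - 65*y^3 + 174*y^2 + 1504*y + 1920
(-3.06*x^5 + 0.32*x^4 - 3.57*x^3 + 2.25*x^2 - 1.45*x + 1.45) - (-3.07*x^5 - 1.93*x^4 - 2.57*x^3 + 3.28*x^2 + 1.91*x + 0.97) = 0.00999999999999979*x^5 + 2.25*x^4 - 1.0*x^3 - 1.03*x^2 - 3.36*x + 0.48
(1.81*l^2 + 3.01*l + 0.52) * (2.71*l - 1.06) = 4.9051*l^3 + 6.2385*l^2 - 1.7814*l - 0.5512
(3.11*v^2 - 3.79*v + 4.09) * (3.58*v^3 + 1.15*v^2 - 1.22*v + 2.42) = 11.1338*v^5 - 9.9917*v^4 + 6.4895*v^3 + 16.8535*v^2 - 14.1616*v + 9.8978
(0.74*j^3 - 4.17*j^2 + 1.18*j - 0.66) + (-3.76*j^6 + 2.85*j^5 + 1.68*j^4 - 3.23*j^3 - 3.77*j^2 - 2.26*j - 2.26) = -3.76*j^6 + 2.85*j^5 + 1.68*j^4 - 2.49*j^3 - 7.94*j^2 - 1.08*j - 2.92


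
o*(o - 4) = o^2 - 4*o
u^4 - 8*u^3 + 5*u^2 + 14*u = u*(u - 7)*(u - 2)*(u + 1)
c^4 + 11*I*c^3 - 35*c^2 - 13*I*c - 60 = (c - I)*(c + 3*I)*(c + 4*I)*(c + 5*I)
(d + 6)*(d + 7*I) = d^2 + 6*d + 7*I*d + 42*I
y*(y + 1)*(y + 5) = y^3 + 6*y^2 + 5*y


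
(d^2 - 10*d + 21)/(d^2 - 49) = (d - 3)/(d + 7)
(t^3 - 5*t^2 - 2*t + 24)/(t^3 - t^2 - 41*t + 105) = (t^2 - 2*t - 8)/(t^2 + 2*t - 35)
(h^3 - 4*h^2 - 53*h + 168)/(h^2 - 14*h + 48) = (h^2 + 4*h - 21)/(h - 6)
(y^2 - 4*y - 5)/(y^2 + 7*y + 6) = (y - 5)/(y + 6)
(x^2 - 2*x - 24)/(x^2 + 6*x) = (x^2 - 2*x - 24)/(x*(x + 6))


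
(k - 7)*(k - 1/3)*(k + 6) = k^3 - 4*k^2/3 - 125*k/3 + 14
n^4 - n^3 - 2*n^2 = n^2*(n - 2)*(n + 1)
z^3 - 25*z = z*(z - 5)*(z + 5)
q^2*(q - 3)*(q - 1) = q^4 - 4*q^3 + 3*q^2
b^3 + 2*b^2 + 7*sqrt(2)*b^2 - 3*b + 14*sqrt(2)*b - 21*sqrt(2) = (b - 1)*(b + 3)*(b + 7*sqrt(2))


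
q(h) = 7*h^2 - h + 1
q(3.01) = 61.41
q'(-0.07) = -1.98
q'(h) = 14*h - 1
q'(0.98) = 12.72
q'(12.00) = 167.00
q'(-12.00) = -169.00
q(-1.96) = 29.85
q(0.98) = 6.74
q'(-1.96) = -28.44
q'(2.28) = 30.92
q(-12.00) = 1021.00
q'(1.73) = 23.22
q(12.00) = 997.00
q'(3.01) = 41.14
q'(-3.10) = -44.40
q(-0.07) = 1.10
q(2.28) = 35.11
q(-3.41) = 85.81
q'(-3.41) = -48.74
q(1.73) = 20.22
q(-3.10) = 71.37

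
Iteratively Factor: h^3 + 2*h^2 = (h)*(h^2 + 2*h) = h^2*(h + 2)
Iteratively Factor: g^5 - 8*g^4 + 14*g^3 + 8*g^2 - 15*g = (g - 5)*(g^4 - 3*g^3 - g^2 + 3*g) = (g - 5)*(g - 3)*(g^3 - g) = (g - 5)*(g - 3)*(g + 1)*(g^2 - g) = g*(g - 5)*(g - 3)*(g + 1)*(g - 1)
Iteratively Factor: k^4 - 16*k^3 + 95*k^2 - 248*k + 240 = (k - 5)*(k^3 - 11*k^2 + 40*k - 48) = (k - 5)*(k - 4)*(k^2 - 7*k + 12) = (k - 5)*(k - 4)^2*(k - 3)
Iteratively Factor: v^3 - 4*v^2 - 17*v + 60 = (v - 5)*(v^2 + v - 12) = (v - 5)*(v + 4)*(v - 3)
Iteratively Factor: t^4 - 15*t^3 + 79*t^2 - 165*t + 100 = (t - 5)*(t^3 - 10*t^2 + 29*t - 20) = (t - 5)^2*(t^2 - 5*t + 4) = (t - 5)^2*(t - 1)*(t - 4)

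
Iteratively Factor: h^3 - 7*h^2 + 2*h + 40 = (h - 5)*(h^2 - 2*h - 8) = (h - 5)*(h - 4)*(h + 2)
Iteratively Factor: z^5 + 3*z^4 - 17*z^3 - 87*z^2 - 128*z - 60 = (z - 5)*(z^4 + 8*z^3 + 23*z^2 + 28*z + 12) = (z - 5)*(z + 2)*(z^3 + 6*z^2 + 11*z + 6) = (z - 5)*(z + 2)^2*(z^2 + 4*z + 3) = (z - 5)*(z + 2)^2*(z + 3)*(z + 1)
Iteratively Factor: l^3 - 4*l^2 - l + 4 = (l - 1)*(l^2 - 3*l - 4) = (l - 1)*(l + 1)*(l - 4)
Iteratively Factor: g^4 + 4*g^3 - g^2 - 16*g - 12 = (g + 2)*(g^3 + 2*g^2 - 5*g - 6) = (g + 1)*(g + 2)*(g^2 + g - 6) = (g + 1)*(g + 2)*(g + 3)*(g - 2)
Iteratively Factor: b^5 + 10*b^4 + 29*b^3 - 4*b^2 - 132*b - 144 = (b + 3)*(b^4 + 7*b^3 + 8*b^2 - 28*b - 48) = (b + 2)*(b + 3)*(b^3 + 5*b^2 - 2*b - 24) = (b + 2)*(b + 3)^2*(b^2 + 2*b - 8) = (b + 2)*(b + 3)^2*(b + 4)*(b - 2)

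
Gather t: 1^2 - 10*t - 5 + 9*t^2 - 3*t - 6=9*t^2 - 13*t - 10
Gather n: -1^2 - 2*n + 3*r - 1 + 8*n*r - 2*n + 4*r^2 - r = n*(8*r - 4) + 4*r^2 + 2*r - 2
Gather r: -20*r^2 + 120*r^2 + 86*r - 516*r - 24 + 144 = 100*r^2 - 430*r + 120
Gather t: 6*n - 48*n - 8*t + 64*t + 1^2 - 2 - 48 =-42*n + 56*t - 49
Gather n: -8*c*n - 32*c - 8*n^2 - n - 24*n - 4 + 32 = -32*c - 8*n^2 + n*(-8*c - 25) + 28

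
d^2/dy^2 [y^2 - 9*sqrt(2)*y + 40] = 2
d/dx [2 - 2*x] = -2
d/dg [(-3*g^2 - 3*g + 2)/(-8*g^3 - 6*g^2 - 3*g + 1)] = 3*(-8*g^4 - 16*g^3 + 13*g^2 + 6*g + 1)/(64*g^6 + 96*g^5 + 84*g^4 + 20*g^3 - 3*g^2 - 6*g + 1)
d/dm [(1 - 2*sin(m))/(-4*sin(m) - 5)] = 14*cos(m)/(4*sin(m) + 5)^2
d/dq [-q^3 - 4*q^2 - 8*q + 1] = -3*q^2 - 8*q - 8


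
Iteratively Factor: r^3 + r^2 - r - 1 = (r + 1)*(r^2 - 1) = (r - 1)*(r + 1)*(r + 1)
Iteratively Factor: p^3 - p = (p)*(p^2 - 1) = p*(p - 1)*(p + 1)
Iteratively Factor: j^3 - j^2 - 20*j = (j + 4)*(j^2 - 5*j) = j*(j + 4)*(j - 5)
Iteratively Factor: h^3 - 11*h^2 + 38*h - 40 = (h - 2)*(h^2 - 9*h + 20) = (h - 5)*(h - 2)*(h - 4)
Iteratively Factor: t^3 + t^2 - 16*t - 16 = (t + 1)*(t^2 - 16) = (t - 4)*(t + 1)*(t + 4)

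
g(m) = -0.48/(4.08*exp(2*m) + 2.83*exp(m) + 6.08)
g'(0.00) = 0.03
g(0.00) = -0.04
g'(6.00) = 0.00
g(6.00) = 0.00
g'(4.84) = 0.00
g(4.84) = -0.00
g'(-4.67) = 0.00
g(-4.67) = -0.08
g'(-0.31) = 0.03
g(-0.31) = -0.05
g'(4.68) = 0.00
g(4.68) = -0.00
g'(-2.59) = 0.00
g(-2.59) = -0.08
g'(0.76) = 0.02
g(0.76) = -0.02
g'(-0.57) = 0.03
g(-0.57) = -0.05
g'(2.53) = 0.00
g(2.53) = -0.00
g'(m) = -0.48*(-8.16*exp(2*m) - 2.83*exp(m))/(4.08*exp(2*m) + 2.83*exp(m) + 6.08)^2 = (3.9168*exp(m) + 1.3584)*exp(m)/(4.08*exp(2*m) + 2.83*exp(m) + 6.08)^2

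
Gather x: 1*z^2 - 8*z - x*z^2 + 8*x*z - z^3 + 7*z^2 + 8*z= x*(-z^2 + 8*z) - z^3 + 8*z^2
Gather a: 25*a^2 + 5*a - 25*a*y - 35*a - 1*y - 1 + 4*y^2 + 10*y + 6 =25*a^2 + a*(-25*y - 30) + 4*y^2 + 9*y + 5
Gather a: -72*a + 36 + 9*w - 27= -72*a + 9*w + 9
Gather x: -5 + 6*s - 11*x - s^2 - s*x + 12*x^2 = -s^2 + 6*s + 12*x^2 + x*(-s - 11) - 5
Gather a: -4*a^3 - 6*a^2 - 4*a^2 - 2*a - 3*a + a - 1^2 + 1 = -4*a^3 - 10*a^2 - 4*a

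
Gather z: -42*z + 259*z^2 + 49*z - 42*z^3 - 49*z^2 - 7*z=-42*z^3 + 210*z^2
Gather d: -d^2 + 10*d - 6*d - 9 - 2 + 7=-d^2 + 4*d - 4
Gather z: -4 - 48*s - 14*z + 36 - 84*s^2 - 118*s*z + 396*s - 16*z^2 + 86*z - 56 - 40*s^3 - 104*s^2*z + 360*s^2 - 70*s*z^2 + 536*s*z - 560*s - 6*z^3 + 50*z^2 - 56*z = -40*s^3 + 276*s^2 - 212*s - 6*z^3 + z^2*(34 - 70*s) + z*(-104*s^2 + 418*s + 16) - 24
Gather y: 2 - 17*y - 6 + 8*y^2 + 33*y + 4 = 8*y^2 + 16*y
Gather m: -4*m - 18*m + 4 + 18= 22 - 22*m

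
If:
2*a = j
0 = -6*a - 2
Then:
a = -1/3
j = -2/3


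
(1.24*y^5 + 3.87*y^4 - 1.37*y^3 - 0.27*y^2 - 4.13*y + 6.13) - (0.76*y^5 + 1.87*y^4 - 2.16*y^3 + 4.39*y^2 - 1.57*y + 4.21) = 0.48*y^5 + 2.0*y^4 + 0.79*y^3 - 4.66*y^2 - 2.56*y + 1.92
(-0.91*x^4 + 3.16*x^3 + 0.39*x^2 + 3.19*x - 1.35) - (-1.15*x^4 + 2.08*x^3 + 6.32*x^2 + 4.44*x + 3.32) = 0.24*x^4 + 1.08*x^3 - 5.93*x^2 - 1.25*x - 4.67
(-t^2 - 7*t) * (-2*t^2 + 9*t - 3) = 2*t^4 + 5*t^3 - 60*t^2 + 21*t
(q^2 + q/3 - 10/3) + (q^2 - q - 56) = 2*q^2 - 2*q/3 - 178/3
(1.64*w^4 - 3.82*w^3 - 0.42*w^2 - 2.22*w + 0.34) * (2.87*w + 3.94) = 4.7068*w^5 - 4.5018*w^4 - 16.2562*w^3 - 8.0262*w^2 - 7.771*w + 1.3396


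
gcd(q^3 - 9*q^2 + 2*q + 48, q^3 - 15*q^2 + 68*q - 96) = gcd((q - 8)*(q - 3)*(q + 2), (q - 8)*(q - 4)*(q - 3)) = q^2 - 11*q + 24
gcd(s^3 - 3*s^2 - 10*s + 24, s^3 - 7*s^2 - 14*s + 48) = s^2 + s - 6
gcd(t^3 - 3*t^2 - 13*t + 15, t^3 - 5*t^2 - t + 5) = t^2 - 6*t + 5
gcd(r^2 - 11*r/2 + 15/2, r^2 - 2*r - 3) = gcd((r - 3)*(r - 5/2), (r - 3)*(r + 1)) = r - 3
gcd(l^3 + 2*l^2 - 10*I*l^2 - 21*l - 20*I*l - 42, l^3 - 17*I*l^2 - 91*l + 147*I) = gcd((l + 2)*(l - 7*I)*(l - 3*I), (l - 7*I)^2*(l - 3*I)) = l^2 - 10*I*l - 21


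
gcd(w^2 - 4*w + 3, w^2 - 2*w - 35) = 1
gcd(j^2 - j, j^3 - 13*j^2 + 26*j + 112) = 1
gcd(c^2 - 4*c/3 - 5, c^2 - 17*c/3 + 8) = c - 3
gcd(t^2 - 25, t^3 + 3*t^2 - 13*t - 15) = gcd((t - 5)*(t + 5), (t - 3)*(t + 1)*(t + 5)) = t + 5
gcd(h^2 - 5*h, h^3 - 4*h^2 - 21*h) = h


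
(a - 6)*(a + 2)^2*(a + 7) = a^4 + 5*a^3 - 34*a^2 - 164*a - 168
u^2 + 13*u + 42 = (u + 6)*(u + 7)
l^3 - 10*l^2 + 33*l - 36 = (l - 4)*(l - 3)^2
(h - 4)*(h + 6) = h^2 + 2*h - 24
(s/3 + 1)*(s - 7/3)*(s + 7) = s^3/3 + 23*s^2/9 - 7*s/9 - 49/3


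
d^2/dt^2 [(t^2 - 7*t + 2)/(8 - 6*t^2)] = (63*t^3 - 90*t^2 + 252*t - 40)/(27*t^6 - 108*t^4 + 144*t^2 - 64)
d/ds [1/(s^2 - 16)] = -2*s/(s^2 - 16)^2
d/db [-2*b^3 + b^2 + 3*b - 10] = -6*b^2 + 2*b + 3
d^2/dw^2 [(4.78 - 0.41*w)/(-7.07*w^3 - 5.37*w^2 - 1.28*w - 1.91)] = (122.962854*w^5 - 2773.73775*w^4 - 2887.406446*w^3 - 1153.023024*w^2 + 164.919786*w + 80.386212)/(353.393243*w^9 + 805.256739*w^8 + 803.572665*w^7 + 732.845742*w^6 + 580.573374*w^5 + 295.338477*w^4 + 158.244809*w^3 + 68.158923*w^2 + 14.008704*w + 6.967871)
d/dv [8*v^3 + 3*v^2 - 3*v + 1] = 24*v^2 + 6*v - 3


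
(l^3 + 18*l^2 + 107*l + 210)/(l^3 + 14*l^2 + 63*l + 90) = (l + 7)/(l + 3)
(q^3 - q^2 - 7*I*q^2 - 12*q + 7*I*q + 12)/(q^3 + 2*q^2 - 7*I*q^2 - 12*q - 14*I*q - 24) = (q - 1)/(q + 2)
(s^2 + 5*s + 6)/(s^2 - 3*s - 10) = (s + 3)/(s - 5)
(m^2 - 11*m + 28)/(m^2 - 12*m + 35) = (m - 4)/(m - 5)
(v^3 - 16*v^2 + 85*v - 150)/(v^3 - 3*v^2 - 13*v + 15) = (v^2 - 11*v + 30)/(v^2 + 2*v - 3)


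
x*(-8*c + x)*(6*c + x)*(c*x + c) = -48*c^3*x^2 - 48*c^3*x - 2*c^2*x^3 - 2*c^2*x^2 + c*x^4 + c*x^3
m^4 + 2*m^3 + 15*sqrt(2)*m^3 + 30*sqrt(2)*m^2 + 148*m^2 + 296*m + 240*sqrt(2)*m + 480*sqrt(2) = (m + 2)*(m + 4*sqrt(2))*(m + 5*sqrt(2))*(m + 6*sqrt(2))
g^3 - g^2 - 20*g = g*(g - 5)*(g + 4)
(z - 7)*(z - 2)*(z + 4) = z^3 - 5*z^2 - 22*z + 56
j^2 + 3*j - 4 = (j - 1)*(j + 4)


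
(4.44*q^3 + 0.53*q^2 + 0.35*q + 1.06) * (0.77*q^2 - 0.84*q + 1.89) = 3.4188*q^5 - 3.3215*q^4 + 8.2159*q^3 + 1.5239*q^2 - 0.2289*q + 2.0034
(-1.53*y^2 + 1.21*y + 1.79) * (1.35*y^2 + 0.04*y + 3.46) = -2.0655*y^4 + 1.5723*y^3 - 2.8289*y^2 + 4.2582*y + 6.1934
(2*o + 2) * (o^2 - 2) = 2*o^3 + 2*o^2 - 4*o - 4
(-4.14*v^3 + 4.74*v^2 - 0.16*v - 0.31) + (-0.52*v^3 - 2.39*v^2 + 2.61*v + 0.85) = -4.66*v^3 + 2.35*v^2 + 2.45*v + 0.54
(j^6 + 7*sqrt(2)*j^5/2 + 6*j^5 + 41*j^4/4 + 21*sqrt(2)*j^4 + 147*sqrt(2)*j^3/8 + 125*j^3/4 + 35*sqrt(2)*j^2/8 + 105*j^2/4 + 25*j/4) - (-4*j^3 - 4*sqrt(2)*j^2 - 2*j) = j^6 + 7*sqrt(2)*j^5/2 + 6*j^5 + 41*j^4/4 + 21*sqrt(2)*j^4 + 147*sqrt(2)*j^3/8 + 141*j^3/4 + 67*sqrt(2)*j^2/8 + 105*j^2/4 + 33*j/4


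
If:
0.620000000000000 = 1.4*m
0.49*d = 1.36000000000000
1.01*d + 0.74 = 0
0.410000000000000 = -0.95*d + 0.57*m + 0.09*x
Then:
No Solution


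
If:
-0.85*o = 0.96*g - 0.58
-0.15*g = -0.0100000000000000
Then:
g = 0.07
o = 0.61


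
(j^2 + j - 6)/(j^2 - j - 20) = (-j^2 - j + 6)/(-j^2 + j + 20)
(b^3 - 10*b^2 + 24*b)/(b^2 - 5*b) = (b^2 - 10*b + 24)/(b - 5)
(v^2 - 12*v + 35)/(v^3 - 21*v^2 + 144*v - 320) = (v - 7)/(v^2 - 16*v + 64)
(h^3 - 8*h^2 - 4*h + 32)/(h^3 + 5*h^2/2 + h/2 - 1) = 2*(h^2 - 10*h + 16)/(2*h^2 + h - 1)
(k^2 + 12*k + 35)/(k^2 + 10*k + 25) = (k + 7)/(k + 5)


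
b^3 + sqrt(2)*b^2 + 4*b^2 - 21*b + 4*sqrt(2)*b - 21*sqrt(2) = (b - 3)*(b + 7)*(b + sqrt(2))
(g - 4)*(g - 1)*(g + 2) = g^3 - 3*g^2 - 6*g + 8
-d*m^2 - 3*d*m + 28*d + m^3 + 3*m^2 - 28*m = (-d + m)*(m - 4)*(m + 7)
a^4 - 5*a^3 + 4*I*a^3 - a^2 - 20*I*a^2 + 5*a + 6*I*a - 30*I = (a - 5)*(a - I)*(a + 2*I)*(a + 3*I)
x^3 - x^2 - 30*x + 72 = (x - 4)*(x - 3)*(x + 6)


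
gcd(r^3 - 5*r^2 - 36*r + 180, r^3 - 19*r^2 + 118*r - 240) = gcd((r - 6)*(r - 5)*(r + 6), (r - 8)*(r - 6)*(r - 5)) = r^2 - 11*r + 30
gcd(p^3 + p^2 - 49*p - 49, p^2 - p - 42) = p - 7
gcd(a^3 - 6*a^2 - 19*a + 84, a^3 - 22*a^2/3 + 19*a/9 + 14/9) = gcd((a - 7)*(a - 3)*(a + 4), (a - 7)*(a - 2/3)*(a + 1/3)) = a - 7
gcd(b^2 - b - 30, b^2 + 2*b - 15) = b + 5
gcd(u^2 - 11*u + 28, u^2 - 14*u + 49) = u - 7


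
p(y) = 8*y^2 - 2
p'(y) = 16*y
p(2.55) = 50.02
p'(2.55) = 40.80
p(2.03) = 30.97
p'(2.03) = 32.48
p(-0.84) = 3.64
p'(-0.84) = -13.44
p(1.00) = 6.00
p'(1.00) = 16.00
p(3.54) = 98.25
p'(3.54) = 56.64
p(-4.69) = 173.97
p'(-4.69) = -75.04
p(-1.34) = 12.36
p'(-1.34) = -21.44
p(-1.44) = 14.59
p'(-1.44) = -23.04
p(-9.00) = 646.00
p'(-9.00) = -144.00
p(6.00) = 286.00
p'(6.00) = 96.00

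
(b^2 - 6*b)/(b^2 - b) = (b - 6)/(b - 1)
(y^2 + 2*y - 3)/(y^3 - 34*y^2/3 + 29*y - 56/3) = 3*(y + 3)/(3*y^2 - 31*y + 56)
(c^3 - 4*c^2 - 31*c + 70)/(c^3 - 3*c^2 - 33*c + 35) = (c - 2)/(c - 1)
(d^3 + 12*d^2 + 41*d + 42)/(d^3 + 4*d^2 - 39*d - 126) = (d + 2)/(d - 6)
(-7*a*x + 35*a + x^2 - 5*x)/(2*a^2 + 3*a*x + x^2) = (-7*a*x + 35*a + x^2 - 5*x)/(2*a^2 + 3*a*x + x^2)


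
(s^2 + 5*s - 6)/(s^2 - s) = (s + 6)/s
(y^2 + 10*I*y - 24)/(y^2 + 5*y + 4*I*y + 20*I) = (y + 6*I)/(y + 5)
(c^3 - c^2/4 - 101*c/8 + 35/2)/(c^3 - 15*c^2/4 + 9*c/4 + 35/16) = 2*(c + 4)/(2*c + 1)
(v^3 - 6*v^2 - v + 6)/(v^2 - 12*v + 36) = (v^2 - 1)/(v - 6)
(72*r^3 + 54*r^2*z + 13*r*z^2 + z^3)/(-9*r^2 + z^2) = (24*r^2 + 10*r*z + z^2)/(-3*r + z)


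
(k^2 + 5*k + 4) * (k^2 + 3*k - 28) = k^4 + 8*k^3 - 9*k^2 - 128*k - 112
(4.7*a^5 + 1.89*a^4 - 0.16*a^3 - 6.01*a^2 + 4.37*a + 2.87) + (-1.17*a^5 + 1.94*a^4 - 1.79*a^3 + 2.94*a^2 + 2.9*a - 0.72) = 3.53*a^5 + 3.83*a^4 - 1.95*a^3 - 3.07*a^2 + 7.27*a + 2.15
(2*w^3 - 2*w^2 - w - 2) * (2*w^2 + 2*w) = 4*w^5 - 6*w^3 - 6*w^2 - 4*w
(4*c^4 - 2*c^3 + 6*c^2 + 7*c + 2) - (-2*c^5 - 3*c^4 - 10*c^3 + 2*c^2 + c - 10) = 2*c^5 + 7*c^4 + 8*c^3 + 4*c^2 + 6*c + 12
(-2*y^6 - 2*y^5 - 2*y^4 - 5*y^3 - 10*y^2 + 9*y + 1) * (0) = 0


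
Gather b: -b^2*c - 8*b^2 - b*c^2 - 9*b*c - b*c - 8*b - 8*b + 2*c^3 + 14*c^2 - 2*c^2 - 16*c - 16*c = b^2*(-c - 8) + b*(-c^2 - 10*c - 16) + 2*c^3 + 12*c^2 - 32*c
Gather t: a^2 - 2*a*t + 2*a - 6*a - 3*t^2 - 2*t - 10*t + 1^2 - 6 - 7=a^2 - 4*a - 3*t^2 + t*(-2*a - 12) - 12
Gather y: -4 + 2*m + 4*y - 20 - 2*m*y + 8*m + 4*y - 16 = 10*m + y*(8 - 2*m) - 40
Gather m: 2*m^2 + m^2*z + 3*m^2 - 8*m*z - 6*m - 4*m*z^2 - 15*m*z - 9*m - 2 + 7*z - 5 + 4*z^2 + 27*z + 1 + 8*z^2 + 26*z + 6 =m^2*(z + 5) + m*(-4*z^2 - 23*z - 15) + 12*z^2 + 60*z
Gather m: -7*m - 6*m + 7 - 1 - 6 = -13*m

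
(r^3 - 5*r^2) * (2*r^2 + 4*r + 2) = 2*r^5 - 6*r^4 - 18*r^3 - 10*r^2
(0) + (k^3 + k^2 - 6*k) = k^3 + k^2 - 6*k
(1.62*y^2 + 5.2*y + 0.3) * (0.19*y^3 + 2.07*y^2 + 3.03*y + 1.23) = 0.3078*y^5 + 4.3414*y^4 + 15.7296*y^3 + 18.3696*y^2 + 7.305*y + 0.369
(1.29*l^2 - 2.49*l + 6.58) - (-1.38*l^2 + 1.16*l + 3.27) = 2.67*l^2 - 3.65*l + 3.31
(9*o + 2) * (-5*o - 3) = -45*o^2 - 37*o - 6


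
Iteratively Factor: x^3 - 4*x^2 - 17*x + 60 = (x + 4)*(x^2 - 8*x + 15) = (x - 5)*(x + 4)*(x - 3)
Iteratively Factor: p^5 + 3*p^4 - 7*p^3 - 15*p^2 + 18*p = (p)*(p^4 + 3*p^3 - 7*p^2 - 15*p + 18) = p*(p - 1)*(p^3 + 4*p^2 - 3*p - 18) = p*(p - 1)*(p + 3)*(p^2 + p - 6) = p*(p - 1)*(p + 3)^2*(p - 2)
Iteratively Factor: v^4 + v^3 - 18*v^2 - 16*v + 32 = (v - 1)*(v^3 + 2*v^2 - 16*v - 32) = (v - 1)*(v + 4)*(v^2 - 2*v - 8) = (v - 4)*(v - 1)*(v + 4)*(v + 2)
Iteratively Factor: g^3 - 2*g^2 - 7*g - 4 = (g - 4)*(g^2 + 2*g + 1) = (g - 4)*(g + 1)*(g + 1)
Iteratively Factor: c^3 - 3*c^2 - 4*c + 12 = (c + 2)*(c^2 - 5*c + 6) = (c - 3)*(c + 2)*(c - 2)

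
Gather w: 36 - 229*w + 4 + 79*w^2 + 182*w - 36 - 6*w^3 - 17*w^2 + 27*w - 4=-6*w^3 + 62*w^2 - 20*w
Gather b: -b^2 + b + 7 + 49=-b^2 + b + 56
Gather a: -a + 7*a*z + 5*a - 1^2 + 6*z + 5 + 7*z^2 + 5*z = a*(7*z + 4) + 7*z^2 + 11*z + 4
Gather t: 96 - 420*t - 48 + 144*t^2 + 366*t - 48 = 144*t^2 - 54*t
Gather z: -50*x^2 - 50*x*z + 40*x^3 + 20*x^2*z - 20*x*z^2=40*x^3 - 50*x^2 - 20*x*z^2 + z*(20*x^2 - 50*x)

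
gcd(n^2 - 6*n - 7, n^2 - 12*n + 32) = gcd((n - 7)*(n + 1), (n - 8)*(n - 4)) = 1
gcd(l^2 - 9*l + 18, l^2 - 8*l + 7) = 1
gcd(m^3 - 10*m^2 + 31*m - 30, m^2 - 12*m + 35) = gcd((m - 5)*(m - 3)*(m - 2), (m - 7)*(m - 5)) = m - 5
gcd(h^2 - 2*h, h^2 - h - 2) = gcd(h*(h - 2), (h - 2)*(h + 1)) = h - 2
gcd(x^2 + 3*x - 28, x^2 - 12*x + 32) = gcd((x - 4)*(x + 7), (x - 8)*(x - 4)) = x - 4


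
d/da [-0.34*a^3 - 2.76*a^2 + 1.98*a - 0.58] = -1.02*a^2 - 5.52*a + 1.98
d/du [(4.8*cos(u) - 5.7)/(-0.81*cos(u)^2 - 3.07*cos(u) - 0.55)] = (-3.888*cos(u)^2 + 9.234*cos(u) + 20.139)*sin(u)/(0.6561*cos(u)^4 + 4.9734*cos(u)^3 + 10.3159*cos(u)^2 + 3.377*cos(u) + 0.3025)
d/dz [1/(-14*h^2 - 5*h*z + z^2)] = (5*h - 2*z)/(14*h^2 + 5*h*z - z^2)^2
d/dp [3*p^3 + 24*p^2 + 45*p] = 9*p^2 + 48*p + 45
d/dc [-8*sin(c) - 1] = -8*cos(c)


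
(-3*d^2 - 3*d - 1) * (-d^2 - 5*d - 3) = 3*d^4 + 18*d^3 + 25*d^2 + 14*d + 3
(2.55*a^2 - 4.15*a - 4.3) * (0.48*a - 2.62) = 1.224*a^3 - 8.673*a^2 + 8.809*a + 11.266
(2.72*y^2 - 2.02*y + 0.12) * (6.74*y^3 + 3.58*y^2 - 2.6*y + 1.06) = 18.3328*y^5 - 3.8772*y^4 - 13.4948*y^3 + 8.5648*y^2 - 2.4532*y + 0.1272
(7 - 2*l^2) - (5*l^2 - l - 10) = -7*l^2 + l + 17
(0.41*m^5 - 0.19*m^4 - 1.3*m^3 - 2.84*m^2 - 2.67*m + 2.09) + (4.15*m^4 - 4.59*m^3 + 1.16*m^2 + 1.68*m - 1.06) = 0.41*m^5 + 3.96*m^4 - 5.89*m^3 - 1.68*m^2 - 0.99*m + 1.03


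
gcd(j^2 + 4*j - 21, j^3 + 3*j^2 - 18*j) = j - 3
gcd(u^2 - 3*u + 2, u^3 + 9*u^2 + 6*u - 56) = u - 2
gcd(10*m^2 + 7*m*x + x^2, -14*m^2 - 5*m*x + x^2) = 2*m + x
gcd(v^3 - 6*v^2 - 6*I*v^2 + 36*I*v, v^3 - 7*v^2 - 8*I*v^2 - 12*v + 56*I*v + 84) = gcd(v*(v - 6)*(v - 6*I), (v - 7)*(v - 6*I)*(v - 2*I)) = v - 6*I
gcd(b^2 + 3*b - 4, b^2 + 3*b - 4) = b^2 + 3*b - 4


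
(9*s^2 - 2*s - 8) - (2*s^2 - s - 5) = 7*s^2 - s - 3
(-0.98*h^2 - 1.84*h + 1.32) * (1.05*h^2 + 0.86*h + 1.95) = -1.029*h^4 - 2.7748*h^3 - 2.1074*h^2 - 2.4528*h + 2.574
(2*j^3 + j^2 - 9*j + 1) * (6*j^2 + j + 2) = 12*j^5 + 8*j^4 - 49*j^3 - j^2 - 17*j + 2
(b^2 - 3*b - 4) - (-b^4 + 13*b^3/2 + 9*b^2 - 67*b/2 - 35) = b^4 - 13*b^3/2 - 8*b^2 + 61*b/2 + 31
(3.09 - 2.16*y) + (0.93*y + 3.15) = 6.24 - 1.23*y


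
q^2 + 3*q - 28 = (q - 4)*(q + 7)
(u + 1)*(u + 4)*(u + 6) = u^3 + 11*u^2 + 34*u + 24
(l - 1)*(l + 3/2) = l^2 + l/2 - 3/2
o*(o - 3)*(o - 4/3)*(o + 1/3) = o^4 - 4*o^3 + 23*o^2/9 + 4*o/3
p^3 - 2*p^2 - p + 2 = (p - 2)*(p - 1)*(p + 1)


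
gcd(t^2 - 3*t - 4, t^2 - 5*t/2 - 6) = t - 4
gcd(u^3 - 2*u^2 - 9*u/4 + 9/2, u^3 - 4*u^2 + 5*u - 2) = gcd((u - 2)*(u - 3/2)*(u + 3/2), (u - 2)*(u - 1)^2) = u - 2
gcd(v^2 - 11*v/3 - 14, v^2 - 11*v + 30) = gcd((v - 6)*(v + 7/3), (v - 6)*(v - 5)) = v - 6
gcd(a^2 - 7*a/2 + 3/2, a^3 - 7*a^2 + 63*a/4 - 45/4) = a - 3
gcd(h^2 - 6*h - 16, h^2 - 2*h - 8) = h + 2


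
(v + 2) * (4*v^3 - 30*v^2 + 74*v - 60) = 4*v^4 - 22*v^3 + 14*v^2 + 88*v - 120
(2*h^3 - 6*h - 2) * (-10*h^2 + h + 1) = -20*h^5 + 2*h^4 + 62*h^3 + 14*h^2 - 8*h - 2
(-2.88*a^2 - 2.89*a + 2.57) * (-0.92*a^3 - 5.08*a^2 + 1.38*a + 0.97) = 2.6496*a^5 + 17.2892*a^4 + 8.3424*a^3 - 19.8374*a^2 + 0.743299999999999*a + 2.4929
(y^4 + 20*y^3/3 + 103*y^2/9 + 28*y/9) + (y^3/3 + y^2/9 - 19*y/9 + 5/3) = y^4 + 7*y^3 + 104*y^2/9 + y + 5/3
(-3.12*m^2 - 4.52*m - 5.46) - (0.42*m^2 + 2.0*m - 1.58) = -3.54*m^2 - 6.52*m - 3.88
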